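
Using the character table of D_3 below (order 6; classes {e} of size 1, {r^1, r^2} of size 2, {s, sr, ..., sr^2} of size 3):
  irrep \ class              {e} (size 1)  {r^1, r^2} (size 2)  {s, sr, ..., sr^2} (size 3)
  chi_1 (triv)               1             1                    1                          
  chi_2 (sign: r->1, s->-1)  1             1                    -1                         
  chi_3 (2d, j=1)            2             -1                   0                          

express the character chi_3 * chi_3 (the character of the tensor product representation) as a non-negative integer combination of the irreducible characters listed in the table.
chi_3 tensor chi_3 = chi_1 + chi_2 + chi_3 (all other irreducibles have multiplicity 0).

Solution. The character of a tensor product is the pointwise product (chi_3 * chi_3)(C) = chi_3(C) * chi_3(C):
  {e}: (2)*(2), {r^1, r^2}: (-1)*(-1), {s, sr, ..., sr^2}: (0)*(0)
so (chi_3 * chi_3) takes values
  {e} -> 4, {r^1, r^2} -> 1, {s, sr, ..., sr^2} -> 0.
Now take the inner product of this character with each irreducible chi from the table, <chi_3*chi_3, chi> = (1/6) sum_C |C| (chi_3*chi_3)(C) conj(chi(C)):
  <chi_3*chi_3, chi_1> = (1/6)[1*(4)*conj(1) + 2*(1)*conj(1) + 3*(0)*conj(1)]
      = (1/6)[(4) + (2) + (0)] = 6/6 = 1
  <chi_3*chi_3, chi_2> = (1/6)[1*(4)*conj(1) + 2*(1)*conj(1) + 3*(0)*conj(-1)]
      = (1/6)[(4) + (2) + (0)] = 6/6 = 1
  <chi_3*chi_3, chi_3> = (1/6)[1*(4)*conj(2) + 2*(1)*conj(-1) + 3*(0)*conj(0)]
      = (1/6)[(8) + (-2) + (0)] = 6/6 = 1
Hence the multiplicities are chi_1: 1, chi_2: 1, chi_3: 1. Dimension check: dim(chi_3)*dim(chi_3) = 2*2 = 4 and sum (mult * dim) = 1*1 + 1*1 + 1*2 = 4.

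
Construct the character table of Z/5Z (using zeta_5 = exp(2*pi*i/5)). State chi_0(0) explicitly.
Character table of Z/5Z (irreps indexed chi_0,...,chi_4 with chi_k(m) = zeta_5^(k*m), zeta_5 = exp(2*pi*i/5)):
  irrep \ class  {0} (size 1)  {1} (size 1)    {2} (size 1)    {3} (size 1)    {4} (size 1)  
  chi_0          1             1               1               1               1             
  chi_1          1             exp(2*I*pi/5)   exp(4*I*pi/5)   exp(-4*I*pi/5)  exp(-2*I*pi/5)
  chi_2          1             exp(4*I*pi/5)   exp(-2*I*pi/5)  exp(2*I*pi/5)   exp(-4*I*pi/5)
  chi_3          1             exp(-4*I*pi/5)  exp(2*I*pi/5)   exp(-2*I*pi/5)  exp(4*I*pi/5) 
  chi_4          1             exp(-2*I*pi/5)  exp(-4*I*pi/5)  exp(4*I*pi/5)   exp(2*I*pi/5) 

Spot check: chi_0(0) = zeta_5^(0*0) = zeta_5^0 = 1.

Details: Z/5Z is abelian, so all 5 irreducible complex representations are 1-dimensional. They are given by chi_k(m) = zeta_5^(k*m) for k = 0,...,4. Row orthogonality: sum_m chi_k(m) conj(chi_l(m)) = 5 * [k = l].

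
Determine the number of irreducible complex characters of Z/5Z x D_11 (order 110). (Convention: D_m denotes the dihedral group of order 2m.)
35

Details: The number of irreducible complex representations of a finite group equals its number of conjugacy classes. For a direct product, #classes(G x H) = #classes(G) * #classes(H). Z/5Z has 5 classes (abelian), D_11 has 7 classes, so 5 * 7 = 35, so Z/5Z x D_11 (order 110) has exactly 35 irreducible complex representations.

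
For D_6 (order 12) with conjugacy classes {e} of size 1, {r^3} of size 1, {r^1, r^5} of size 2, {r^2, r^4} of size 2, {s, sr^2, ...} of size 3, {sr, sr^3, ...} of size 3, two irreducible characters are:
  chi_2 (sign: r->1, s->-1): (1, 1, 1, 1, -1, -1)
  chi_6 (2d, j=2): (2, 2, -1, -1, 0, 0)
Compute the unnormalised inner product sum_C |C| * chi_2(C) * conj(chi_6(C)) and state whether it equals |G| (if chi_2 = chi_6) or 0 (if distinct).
Sum = 0; so <chi_2, chi_6> = 0 (distinct irreducibles are orthogonal).

Explanation: Compute term by term over conjugacy classes (|C| * chi_2(C) * conj(chi_6(C))):
  1*(1)*conj(2) + 1*(1)*conj(2) + 2*(1)*conj(-1) + 2*(1)*conj(-1) + 3*(-1)*conj(0) + 3*(-1)*conj(0)
  = (2) + (2) + (-2) + (-2) + (0) + (0)
  = 0.
Dividing by |G| = 12 gives 0/12 = 0, matching the row-orthogonality relation <chi_2, chi_6> = [chi_2 = chi_6].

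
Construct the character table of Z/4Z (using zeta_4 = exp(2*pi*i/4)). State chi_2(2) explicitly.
Character table of Z/4Z (irreps indexed chi_0,...,chi_3 with chi_k(m) = zeta_4^(k*m), zeta_4 = exp(2*pi*i/4)):
  irrep \ class  {0} (size 1)  {1} (size 1)  {2} (size 1)  {3} (size 1)
  chi_0          1             1             1             1           
  chi_1          1             I             -1            -I          
  chi_2          1             -1            1             -1          
  chi_3          1             -I            -1            I           

Spot check: chi_2(2) = zeta_4^(2*2) = zeta_4^4 = 1.

Justification: Z/4Z is abelian, so all 4 irreducible complex representations are 1-dimensional. They are given by chi_k(m) = zeta_4^(k*m) for k = 0,...,3. Row orthogonality: sum_m chi_k(m) conj(chi_l(m)) = 4 * [k = l].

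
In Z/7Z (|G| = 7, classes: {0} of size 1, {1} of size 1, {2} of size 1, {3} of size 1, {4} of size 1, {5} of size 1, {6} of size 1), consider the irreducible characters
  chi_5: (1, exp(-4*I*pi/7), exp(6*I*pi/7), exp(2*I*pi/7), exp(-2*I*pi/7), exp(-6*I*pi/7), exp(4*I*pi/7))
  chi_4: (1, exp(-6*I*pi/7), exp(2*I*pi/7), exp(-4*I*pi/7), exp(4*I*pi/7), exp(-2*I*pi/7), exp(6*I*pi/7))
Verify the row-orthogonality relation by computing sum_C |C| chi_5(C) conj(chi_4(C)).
Sum = 0; so <chi_5, chi_4> = 0 (distinct irreducibles are orthogonal).

Solution. Compute term by term over conjugacy classes (|C| * chi_5(C) * conj(chi_4(C))):
  1*(1)*conj(1) + 1*(exp(-4*I*pi/7))*conj(exp(-6*I*pi/7)) + 1*(exp(6*I*pi/7))*conj(exp(2*I*pi/7)) + 1*(exp(2*I*pi/7))*conj(exp(-4*I*pi/7)) + 1*(exp(-2*I*pi/7))*conj(exp(4*I*pi/7)) + 1*(exp(-6*I*pi/7))*conj(exp(-2*I*pi/7)) + 1*(exp(4*I*pi/7))*conj(exp(6*I*pi/7))
  = (1) + (exp(2*I*pi/7)) + (exp(4*I*pi/7)) + (exp(6*I*pi/7)) + (exp(-6*I*pi/7)) + (exp(-4*I*pi/7)) + (exp(-2*I*pi/7))
  = 0.
(Exp terms are combined using exp(i*s)*conj(exp(i*t)) = exp(i*(s-t)), and sums of them are collapsed using the identity that for every m > 1 the m distinct m-th roots of unity sum to 0, e.g. 1 + exp(2*I*pi/3) + exp(-2*I*pi/3) = 0.)
Dividing by |G| = 7 gives 0/7 = 0, matching the row-orthogonality relation <chi_5, chi_4> = [chi_5 = chi_4].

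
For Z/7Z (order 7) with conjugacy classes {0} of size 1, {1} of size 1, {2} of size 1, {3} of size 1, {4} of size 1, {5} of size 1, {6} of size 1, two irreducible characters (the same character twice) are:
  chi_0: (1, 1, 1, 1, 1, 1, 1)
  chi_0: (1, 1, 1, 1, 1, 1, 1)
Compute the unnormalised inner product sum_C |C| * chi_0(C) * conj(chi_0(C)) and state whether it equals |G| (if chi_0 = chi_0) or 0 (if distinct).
Sum = 7 = |G| = 7; so <chi_0, chi_0> = 1 (norm-1 confirms irreducibility).

Argument: Compute term by term over conjugacy classes (|C| * chi_0(C) * conj(chi_0(C))):
  1*(1)*conj(1) + 1*(1)*conj(1) + 1*(1)*conj(1) + 1*(1)*conj(1) + 1*(1)*conj(1) + 1*(1)*conj(1) + 1*(1)*conj(1)
  = (1) + (1) + (1) + (1) + (1) + (1) + (1)
  = 7.
(Exp terms are combined using exp(i*s)*conj(exp(i*t)) = exp(i*(s-t)), and sums of them are collapsed using the identity that for every m > 1 the m distinct m-th roots of unity sum to 0, e.g. 1 + exp(2*I*pi/3) + exp(-2*I*pi/3) = 0.)
Dividing by |G| = 7 gives 7/7 = 1, matching the row-orthogonality relation <chi_0, chi_0> = [chi_0 = chi_0].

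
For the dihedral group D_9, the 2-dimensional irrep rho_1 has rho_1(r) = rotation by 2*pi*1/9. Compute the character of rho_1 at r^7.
chi_{rho_1}(r^7) = 2*cos(2*pi*1*7/9) = 2*cos(4*pi/9)

Details: rho_1(r^7) is rotation by angle 2*pi*1*7/9, whose trace is 2*cos(2*pi*1*7/9) = 2*cos(4*pi/9).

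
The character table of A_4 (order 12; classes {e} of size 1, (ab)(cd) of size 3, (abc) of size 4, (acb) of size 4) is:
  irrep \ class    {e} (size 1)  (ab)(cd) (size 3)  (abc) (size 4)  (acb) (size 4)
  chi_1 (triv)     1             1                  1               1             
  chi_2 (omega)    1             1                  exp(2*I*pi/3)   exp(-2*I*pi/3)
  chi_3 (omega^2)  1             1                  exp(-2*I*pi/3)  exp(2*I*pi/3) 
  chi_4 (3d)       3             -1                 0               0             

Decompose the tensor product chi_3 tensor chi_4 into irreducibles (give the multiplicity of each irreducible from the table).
chi_3 tensor chi_4 = chi_4 (all other irreducibles have multiplicity 0).

Solution. The character of a tensor product is the pointwise product (chi_3 * chi_4)(C) = chi_3(C) * chi_4(C):
  {e}: (1)*(3), (ab)(cd): (1)*(-1), (abc): (exp(-2*I*pi/3))*(0), (acb): (exp(2*I*pi/3))*(0)
so (chi_3 * chi_4) takes values
  {e} -> 3, (ab)(cd) -> -1, (abc) -> 0, (acb) -> 0.
Now take the inner product of this character with each irreducible chi from the table, <chi_3*chi_4, chi> = (1/12) sum_C |C| (chi_3*chi_4)(C) conj(chi(C)):
  <chi_3*chi_4, chi_1> = (1/12)[1*(3)*conj(1) + 3*(-1)*conj(1) + 4*(0)*conj(1) + 4*(0)*conj(1)]
      = (1/12)[(3) + (-3) + (0) + (0)] = 0/12 = 0
  <chi_3*chi_4, chi_2> = (1/12)[1*(3)*conj(1) + 3*(-1)*conj(1) + 4*(0)*conj(exp(2*I*pi/3)) + 4*(0)*conj(exp(-2*I*pi/3))]
      = (1/12)[(3) + (-3) + (0) + (0)] = 0/12 = 0
  <chi_3*chi_4, chi_3> = (1/12)[1*(3)*conj(1) + 3*(-1)*conj(1) + 4*(0)*conj(exp(-2*I*pi/3)) + 4*(0)*conj(exp(2*I*pi/3))]
      = (1/12)[(3) + (-3) + (0) + (0)] = 0/12 = 0
  <chi_3*chi_4, chi_4> = (1/12)[1*(3)*conj(3) + 3*(-1)*conj(-1) + 4*(0)*conj(0) + 4*(0)*conj(0)]
      = (1/12)[(9) + (3) + (0) + (0)] = 12/12 = 1
(Exp terms are combined using exp(i*s)*conj(exp(i*t)) = exp(i*(s-t)), and sums of them are collapsed using the identity that for every m > 1 the m distinct m-th roots of unity sum to 0, e.g. 1 + exp(2*I*pi/3) + exp(-2*I*pi/3) = 0.)
Hence the multiplicities are chi_4: 1. Dimension check: dim(chi_3)*dim(chi_4) = 1*3 = 3 and sum (mult * dim) = 1*3 = 3.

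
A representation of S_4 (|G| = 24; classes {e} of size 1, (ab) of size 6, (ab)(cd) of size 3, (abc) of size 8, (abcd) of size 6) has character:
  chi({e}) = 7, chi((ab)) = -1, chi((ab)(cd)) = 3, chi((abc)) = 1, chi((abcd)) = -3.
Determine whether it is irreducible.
Not irreducible (reducible): <chi, chi> = 6 > 1.

<chi, chi> = (1/|G|) sum_C |C| * |chi(C)|^2 = (1/24)[1*|7|^2 + 6*|-1|^2 + 3*|3|^2 + 8*|1|^2 + 6*|-3|^2]
  = (1/24)[(49) + (6) + (27) + (8) + (54)] = 144/24 = 6.
A character is irreducible iff <chi, chi> = 1, so this representation is reducible.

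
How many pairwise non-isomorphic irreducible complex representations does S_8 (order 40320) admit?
22

Details: The number of irreducible complex representations of a finite group equals its number of conjugacy classes. Conjugacy classes in S_8 correspond to cycle types, i.e. partitions of 8; there are p(8) = 22 of them, so S_8 (order 40320) has exactly 22 irreducible complex representations.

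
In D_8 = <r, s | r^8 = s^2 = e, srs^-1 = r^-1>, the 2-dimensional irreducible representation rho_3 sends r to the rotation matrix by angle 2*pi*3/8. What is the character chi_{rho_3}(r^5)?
chi_{rho_3}(r^5) = 2*cos(2*pi*3*5/8) = sqrt(2)

Justification: rho_3(r^5) is rotation by angle 2*pi*3*5/8, whose trace is 2*cos(2*pi*3*5/8) = sqrt(2).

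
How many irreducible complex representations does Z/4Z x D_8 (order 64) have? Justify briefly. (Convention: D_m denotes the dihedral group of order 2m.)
28

Proof sketch: The number of irreducible complex representations of a finite group equals its number of conjugacy classes. For a direct product, #classes(G x H) = #classes(G) * #classes(H). Z/4Z has 4 classes (abelian), D_8 has 7 classes, so 4 * 7 = 28, so Z/4Z x D_8 (order 64) has exactly 28 irreducible complex representations.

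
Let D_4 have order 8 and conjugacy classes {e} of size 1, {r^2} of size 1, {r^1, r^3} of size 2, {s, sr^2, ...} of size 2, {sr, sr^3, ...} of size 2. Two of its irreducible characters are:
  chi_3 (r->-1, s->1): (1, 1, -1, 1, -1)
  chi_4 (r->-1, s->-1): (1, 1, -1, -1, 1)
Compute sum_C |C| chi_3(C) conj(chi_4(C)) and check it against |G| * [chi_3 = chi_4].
Sum = 0; so <chi_3, chi_4> = 0 (distinct irreducibles are orthogonal).

Reasoning: Compute term by term over conjugacy classes (|C| * chi_3(C) * conj(chi_4(C))):
  1*(1)*conj(1) + 1*(1)*conj(1) + 2*(-1)*conj(-1) + 2*(1)*conj(-1) + 2*(-1)*conj(1)
  = (1) + (1) + (2) + (-2) + (-2)
  = 0.
Dividing by |G| = 8 gives 0/8 = 0, matching the row-orthogonality relation <chi_3, chi_4> = [chi_3 = chi_4].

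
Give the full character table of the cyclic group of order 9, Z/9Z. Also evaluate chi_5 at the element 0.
Character table of Z/9Z (irreps indexed chi_0,...,chi_8 with chi_k(m) = zeta_9^(k*m), zeta_9 = exp(2*pi*i/9)):
  irrep \ class  {0} (size 1)  {1} (size 1)    {2} (size 1)    {3} (size 1)    {4} (size 1)    {5} (size 1)    {6} (size 1)    {7} (size 1)    {8} (size 1)  
  chi_0          1             1               1               1               1               1               1               1               1             
  chi_1          1             exp(2*I*pi/9)   exp(4*I*pi/9)   exp(2*I*pi/3)   exp(8*I*pi/9)   exp(-8*I*pi/9)  exp(-2*I*pi/3)  exp(-4*I*pi/9)  exp(-2*I*pi/9)
  chi_2          1             exp(4*I*pi/9)   exp(8*I*pi/9)   exp(-2*I*pi/3)  exp(-2*I*pi/9)  exp(2*I*pi/9)   exp(2*I*pi/3)   exp(-8*I*pi/9)  exp(-4*I*pi/9)
  chi_3          1             exp(2*I*pi/3)   exp(-2*I*pi/3)  1               exp(2*I*pi/3)   exp(-2*I*pi/3)  1               exp(2*I*pi/3)   exp(-2*I*pi/3)
  chi_4          1             exp(8*I*pi/9)   exp(-2*I*pi/9)  exp(2*I*pi/3)   exp(-4*I*pi/9)  exp(4*I*pi/9)   exp(-2*I*pi/3)  exp(2*I*pi/9)   exp(-8*I*pi/9)
  chi_5          1             exp(-8*I*pi/9)  exp(2*I*pi/9)   exp(-2*I*pi/3)  exp(4*I*pi/9)   exp(-4*I*pi/9)  exp(2*I*pi/3)   exp(-2*I*pi/9)  exp(8*I*pi/9) 
  chi_6          1             exp(-2*I*pi/3)  exp(2*I*pi/3)   1               exp(-2*I*pi/3)  exp(2*I*pi/3)   1               exp(-2*I*pi/3)  exp(2*I*pi/3) 
  chi_7          1             exp(-4*I*pi/9)  exp(-8*I*pi/9)  exp(2*I*pi/3)   exp(2*I*pi/9)   exp(-2*I*pi/9)  exp(-2*I*pi/3)  exp(8*I*pi/9)   exp(4*I*pi/9) 
  chi_8          1             exp(-2*I*pi/9)  exp(-4*I*pi/9)  exp(-2*I*pi/3)  exp(-8*I*pi/9)  exp(8*I*pi/9)   exp(2*I*pi/3)   exp(4*I*pi/9)   exp(2*I*pi/9) 

Spot check: chi_5(0) = zeta_9^(5*0) = zeta_9^0 = 1.

Explanation: Z/9Z is abelian, so all 9 irreducible complex representations are 1-dimensional. They are given by chi_k(m) = zeta_9^(k*m) for k = 0,...,8. Row orthogonality: sum_m chi_k(m) conj(chi_l(m)) = 9 * [k = l].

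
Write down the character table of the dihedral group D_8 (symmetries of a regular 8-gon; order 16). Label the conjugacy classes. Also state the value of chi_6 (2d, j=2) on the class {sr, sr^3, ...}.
Conjugacy classes: {e} of size 1, {r^4} of size 1, {r^1, r^7} of size 2, {r^2, r^6} of size 2, {r^3, r^5} of size 2, {s, sr^2, ...} of size 4, {sr, sr^3, ...} of size 4.
Character table:
  irrep \ class              {e} (size 1)  {r^4} (size 1)  {r^1, r^7} (size 2)  {r^2, r^6} (size 2)  {r^3, r^5} (size 2)  {s, sr^2, ...} (size 4)  {sr, sr^3, ...} (size 4)
  chi_1 (triv)               1             1               1                    1                    1                    1                        1                       
  chi_2 (sign: r->1, s->-1)  1             1               1                    1                    1                    -1                       -1                      
  chi_3 (r->-1, s->1)        1             1               -1                   1                    -1                   1                        -1                      
  chi_4 (r->-1, s->-1)       1             1               -1                   1                    -1                   -1                       1                       
  chi_5 (2d, j=1)            2             -2              sqrt(2)              0                    -sqrt(2)             0                        0                       
  chi_6 (2d, j=2)            2             2               0                    -2                   0                    0                        0                       
  chi_7 (2d, j=3)            2             -2              -sqrt(2)             0                    sqrt(2)              0                        0                       

Spot check: chi_6 (2d, j=2) on {sr, sr^3, ...} = 0.

Argument: D_8 has order 2*8 = 16 with 7 conjugacy classes, hence 7 irreducibles. Sum of squared dims 1 + 1 + 1 + 1 + 4 + 4 + 4 = 16 = |G|. Linear characters come from the abelianisation; the 2-dimensional irreps have character r^k -> 2*cos(2*pi*j*k/8), reflections -> 0.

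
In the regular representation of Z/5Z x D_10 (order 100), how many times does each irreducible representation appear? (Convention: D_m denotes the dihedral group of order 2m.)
Each irreducible V_i of dimension d_i appears with multiplicity d_i, i.e. rho_reg = (direct sum over all irreducibles V_i) d_i V_i. The irreducible dimensions for Z/5Z x D_10 are 1, 1, 1, 1, 1, 1, 1, 1, 1, 1, 1, 1, 1, 1, 1, 1, 1, 1, 1, 1, 2, 2, 2, 2, 2, 2, 2, 2, 2, 2, 2, 2, 2, 2, 2, 2, 2, 2, 2, 2: 20 irreducibles of dimension 1, each with multiplicity 1; 20 irreducibles of dimension 2, each with multiplicity 2. Total dimension 20*1*1 + 20*2*2 = 100 = |G|.

Working: General theorem: in the regular representation of a finite group G, each irreducible appears with multiplicity equal to its dimension. Check: dim(rho_reg) = sum d_i^2 = 1 + 1 + 1 + 1 + 1 + 1 + 1 + 1 + 1 + 1 + 1 + 1 + 1 + 1 + 1 + 1 + 1 + 1 + 1 + 1 + 4 + 4 + 4 + 4 + 4 + 4 + 4 + 4 + 4 + 4 + 4 + 4 + 4 + 4 + 4 + 4 + 4 + 4 + 4 + 4 = 100 = |G|.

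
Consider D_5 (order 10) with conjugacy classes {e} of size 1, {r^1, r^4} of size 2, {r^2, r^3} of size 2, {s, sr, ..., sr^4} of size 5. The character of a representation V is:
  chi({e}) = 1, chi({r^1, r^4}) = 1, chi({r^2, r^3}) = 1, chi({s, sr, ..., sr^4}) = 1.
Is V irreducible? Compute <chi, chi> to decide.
Irreducible: <chi, chi> = 1.

Proof sketch: <chi, chi> = (1/|G|) sum_C |C| * |chi(C)|^2 = (1/10)[1*|1|^2 + 2*|1|^2 + 2*|1|^2 + 5*|1|^2]
  = (1/10)[(1) + (2) + (2) + (5)] = 10/10 = 1.
A character is irreducible iff <chi, chi> = 1, so this representation is irreducible.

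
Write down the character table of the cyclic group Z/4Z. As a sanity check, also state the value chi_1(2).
Character table of Z/4Z (irreps indexed chi_0,...,chi_3 with chi_k(m) = zeta_4^(k*m), zeta_4 = exp(2*pi*i/4)):
  irrep \ class  {0} (size 1)  {1} (size 1)  {2} (size 1)  {3} (size 1)
  chi_0          1             1             1             1           
  chi_1          1             I             -1            -I          
  chi_2          1             -1            1             -1          
  chi_3          1             -I            -1            I           

Spot check: chi_1(2) = zeta_4^(1*2) = zeta_4^2 = -1.

Reasoning: Z/4Z is abelian, so all 4 irreducible complex representations are 1-dimensional. They are given by chi_k(m) = zeta_4^(k*m) for k = 0,...,3. Row orthogonality: sum_m chi_k(m) conj(chi_l(m)) = 4 * [k = l].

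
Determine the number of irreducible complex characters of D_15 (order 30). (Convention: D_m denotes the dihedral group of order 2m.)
9

Explanation: The number of irreducible complex representations of a finite group equals its number of conjugacy classes. D_15 has 9 conjugacy classes ((n+3)/2 for n odd), so D_15 (order 30) has exactly 9 irreducible complex representations.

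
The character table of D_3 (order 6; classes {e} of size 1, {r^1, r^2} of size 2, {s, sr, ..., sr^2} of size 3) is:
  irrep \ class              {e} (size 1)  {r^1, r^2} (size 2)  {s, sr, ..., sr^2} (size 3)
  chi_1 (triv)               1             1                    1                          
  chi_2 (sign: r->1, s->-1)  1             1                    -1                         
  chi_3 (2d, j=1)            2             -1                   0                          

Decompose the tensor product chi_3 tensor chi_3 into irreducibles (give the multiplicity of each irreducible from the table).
chi_3 tensor chi_3 = chi_1 + chi_2 + chi_3 (all other irreducibles have multiplicity 0).

Reasoning: The character of a tensor product is the pointwise product (chi_3 * chi_3)(C) = chi_3(C) * chi_3(C):
  {e}: (2)*(2), {r^1, r^2}: (-1)*(-1), {s, sr, ..., sr^2}: (0)*(0)
so (chi_3 * chi_3) takes values
  {e} -> 4, {r^1, r^2} -> 1, {s, sr, ..., sr^2} -> 0.
Now take the inner product of this character with each irreducible chi from the table, <chi_3*chi_3, chi> = (1/6) sum_C |C| (chi_3*chi_3)(C) conj(chi(C)):
  <chi_3*chi_3, chi_1> = (1/6)[1*(4)*conj(1) + 2*(1)*conj(1) + 3*(0)*conj(1)]
      = (1/6)[(4) + (2) + (0)] = 6/6 = 1
  <chi_3*chi_3, chi_2> = (1/6)[1*(4)*conj(1) + 2*(1)*conj(1) + 3*(0)*conj(-1)]
      = (1/6)[(4) + (2) + (0)] = 6/6 = 1
  <chi_3*chi_3, chi_3> = (1/6)[1*(4)*conj(2) + 2*(1)*conj(-1) + 3*(0)*conj(0)]
      = (1/6)[(8) + (-2) + (0)] = 6/6 = 1
Hence the multiplicities are chi_1: 1, chi_2: 1, chi_3: 1. Dimension check: dim(chi_3)*dim(chi_3) = 2*2 = 4 and sum (mult * dim) = 1*1 + 1*1 + 1*2 = 4.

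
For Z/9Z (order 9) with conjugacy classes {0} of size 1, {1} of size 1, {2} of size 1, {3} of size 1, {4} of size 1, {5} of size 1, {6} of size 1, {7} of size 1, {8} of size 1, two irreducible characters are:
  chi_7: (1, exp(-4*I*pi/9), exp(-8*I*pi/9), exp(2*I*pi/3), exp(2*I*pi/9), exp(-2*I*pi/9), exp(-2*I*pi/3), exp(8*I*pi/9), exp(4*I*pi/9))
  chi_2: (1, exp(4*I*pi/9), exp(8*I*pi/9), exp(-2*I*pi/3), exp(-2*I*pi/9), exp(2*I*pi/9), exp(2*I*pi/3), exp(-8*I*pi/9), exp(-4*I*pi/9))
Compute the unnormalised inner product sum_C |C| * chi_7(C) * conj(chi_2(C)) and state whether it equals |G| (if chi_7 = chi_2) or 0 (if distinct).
Sum = 0; so <chi_7, chi_2> = 0 (distinct irreducibles are orthogonal).

Why: Compute term by term over conjugacy classes (|C| * chi_7(C) * conj(chi_2(C))):
  1*(1)*conj(1) + 1*(exp(-4*I*pi/9))*conj(exp(4*I*pi/9)) + 1*(exp(-8*I*pi/9))*conj(exp(8*I*pi/9)) + 1*(exp(2*I*pi/3))*conj(exp(-2*I*pi/3)) + 1*(exp(2*I*pi/9))*conj(exp(-2*I*pi/9)) + 1*(exp(-2*I*pi/9))*conj(exp(2*I*pi/9)) + 1*(exp(-2*I*pi/3))*conj(exp(2*I*pi/3)) + 1*(exp(8*I*pi/9))*conj(exp(-8*I*pi/9)) + 1*(exp(4*I*pi/9))*conj(exp(-4*I*pi/9))
  = (1) + (exp(-8*I*pi/9)) + (exp(2*I*pi/9)) + (exp(-2*I*pi/3)) + (exp(4*I*pi/9)) + (exp(-4*I*pi/9)) + (exp(2*I*pi/3)) + (exp(-2*I*pi/9)) + (exp(8*I*pi/9))
  = 0.
(Exp terms are combined using exp(i*s)*conj(exp(i*t)) = exp(i*(s-t)), and sums of them are collapsed using the identity that for every m > 1 the m distinct m-th roots of unity sum to 0, e.g. 1 + exp(2*I*pi/3) + exp(-2*I*pi/3) = 0.)
Dividing by |G| = 9 gives 0/9 = 0, matching the row-orthogonality relation <chi_7, chi_2> = [chi_7 = chi_2].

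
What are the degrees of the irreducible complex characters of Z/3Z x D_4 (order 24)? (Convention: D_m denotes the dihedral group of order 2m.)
Dimensions: 1, 1, 1, 1, 1, 1, 1, 1, 1, 1, 1, 1, 2, 2, 2

Derivation: There are 15 irreducibles (= number of conjugacy classes). Their dimensions d_i satisfy sum d_i^2 = |G| = 24: 1 + 1 + 1 + 1 + 1 + 1 + 1 + 1 + 1 + 1 + 1 + 1 + 4 + 4 + 4 = 24. (For the product with Z/3Z: each of the 3 1-dim characters of Z/3Z tensors with each irrep of D_4, giving 3 copies of each D_4-dimension.)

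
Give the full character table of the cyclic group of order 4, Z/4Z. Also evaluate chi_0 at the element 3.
Character table of Z/4Z (irreps indexed chi_0,...,chi_3 with chi_k(m) = zeta_4^(k*m), zeta_4 = exp(2*pi*i/4)):
  irrep \ class  {0} (size 1)  {1} (size 1)  {2} (size 1)  {3} (size 1)
  chi_0          1             1             1             1           
  chi_1          1             I             -1            -I          
  chi_2          1             -1            1             -1          
  chi_3          1             -I            -1            I           

Spot check: chi_0(3) = zeta_4^(0*3) = zeta_4^0 = 1.

Working: Z/4Z is abelian, so all 4 irreducible complex representations are 1-dimensional. They are given by chi_k(m) = zeta_4^(k*m) for k = 0,...,3. Row orthogonality: sum_m chi_k(m) conj(chi_l(m)) = 4 * [k = l].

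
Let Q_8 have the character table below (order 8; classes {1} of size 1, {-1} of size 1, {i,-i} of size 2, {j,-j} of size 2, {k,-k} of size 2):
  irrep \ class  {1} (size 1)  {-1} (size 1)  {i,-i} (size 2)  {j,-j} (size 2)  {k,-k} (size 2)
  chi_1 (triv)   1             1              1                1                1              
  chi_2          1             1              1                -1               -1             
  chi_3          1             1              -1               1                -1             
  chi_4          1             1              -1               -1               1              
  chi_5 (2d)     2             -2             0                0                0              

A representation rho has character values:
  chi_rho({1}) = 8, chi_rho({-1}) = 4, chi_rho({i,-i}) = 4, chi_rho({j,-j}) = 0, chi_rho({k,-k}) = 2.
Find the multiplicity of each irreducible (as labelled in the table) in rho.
Multiplicities: chi_1: 3, chi_2: 2, chi_3: 0, chi_4: 1, chi_5: 1.

Use <chi_rho, chi> = (1/|G|) sum_C |C| * chi_rho(C) * conj(chi(C)) with |G| = 8 for each irreducible chi in the table:
  <chi_rho, chi_1> = (1/8)[1*(8)*conj(1) + 1*(4)*conj(1) + 2*(4)*conj(1) + 2*(0)*conj(1) + 2*(2)*conj(1)]
      = (1/8)[(8) + (4) + (8) + (0) + (4)] = 24/8 = 3
  <chi_rho, chi_2> = (1/8)[1*(8)*conj(1) + 1*(4)*conj(1) + 2*(4)*conj(1) + 2*(0)*conj(-1) + 2*(2)*conj(-1)]
      = (1/8)[(8) + (4) + (8) + (0) + (-4)] = 16/8 = 2
  <chi_rho, chi_3> = (1/8)[1*(8)*conj(1) + 1*(4)*conj(1) + 2*(4)*conj(-1) + 2*(0)*conj(1) + 2*(2)*conj(-1)]
      = (1/8)[(8) + (4) + (-8) + (0) + (-4)] = 0/8 = 0
  <chi_rho, chi_4> = (1/8)[1*(8)*conj(1) + 1*(4)*conj(1) + 2*(4)*conj(-1) + 2*(0)*conj(-1) + 2*(2)*conj(1)]
      = (1/8)[(8) + (4) + (-8) + (0) + (4)] = 8/8 = 1
  <chi_rho, chi_5> = (1/8)[1*(8)*conj(2) + 1*(4)*conj(-2) + 2*(4)*conj(0) + 2*(0)*conj(0) + 2*(2)*conj(0)]
      = (1/8)[(16) + (-8) + (0) + (0) + (0)] = 8/8 = 1
Dimension check: dim(rho) = sum (mult * dim) = 3*1 + 2*1 + 0*1 + 1*1 + 1*2 = 8 = chi_rho(e) = 8.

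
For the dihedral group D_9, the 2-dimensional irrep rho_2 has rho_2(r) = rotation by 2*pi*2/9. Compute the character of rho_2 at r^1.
chi_{rho_2}(r^1) = 2*cos(2*pi*2*1/9) = 2*cos(4*pi/9)

Derivation: rho_2(r^1) is rotation by angle 2*pi*2*1/9, whose trace is 2*cos(2*pi*2*1/9) = 2*cos(4*pi/9).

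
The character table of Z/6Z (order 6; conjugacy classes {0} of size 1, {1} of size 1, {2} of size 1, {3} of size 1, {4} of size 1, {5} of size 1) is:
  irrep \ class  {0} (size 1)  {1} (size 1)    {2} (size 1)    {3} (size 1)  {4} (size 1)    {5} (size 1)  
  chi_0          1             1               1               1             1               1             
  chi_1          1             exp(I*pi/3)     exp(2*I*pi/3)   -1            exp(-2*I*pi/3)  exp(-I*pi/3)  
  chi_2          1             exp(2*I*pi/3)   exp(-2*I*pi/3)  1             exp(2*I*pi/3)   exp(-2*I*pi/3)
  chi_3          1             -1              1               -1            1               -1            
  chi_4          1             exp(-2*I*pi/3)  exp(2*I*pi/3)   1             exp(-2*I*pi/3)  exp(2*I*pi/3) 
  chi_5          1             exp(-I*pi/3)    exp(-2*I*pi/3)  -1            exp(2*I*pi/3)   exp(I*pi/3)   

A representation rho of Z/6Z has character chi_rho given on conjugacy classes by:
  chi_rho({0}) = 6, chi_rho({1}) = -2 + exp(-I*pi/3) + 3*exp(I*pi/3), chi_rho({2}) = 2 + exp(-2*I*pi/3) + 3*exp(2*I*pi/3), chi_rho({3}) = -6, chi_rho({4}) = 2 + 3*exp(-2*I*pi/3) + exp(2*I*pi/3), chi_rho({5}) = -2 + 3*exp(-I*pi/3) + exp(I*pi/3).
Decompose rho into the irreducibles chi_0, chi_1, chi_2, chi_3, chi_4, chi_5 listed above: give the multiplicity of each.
Multiplicities: chi_0: 0, chi_1: 3, chi_2: 0, chi_3: 2, chi_4: 0, chi_5: 1.

Explanation: Use <chi_rho, chi> = (1/|G|) sum_C |C| * chi_rho(C) * conj(chi(C)) with |G| = 6 for each irreducible chi in the table:
  <chi_rho, chi_0> = (1/6)[1*(6)*conj(1) + 1*(-2 + exp(-I*pi/3) + 3*exp(I*pi/3))*conj(1) + 1*(2 + exp(-2*I*pi/3) + 3*exp(2*I*pi/3))*conj(1) + 1*(-6)*conj(1) + 1*(2 + 3*exp(-2*I*pi/3) + exp(2*I*pi/3))*conj(1) + 1*(-2 + 3*exp(-I*pi/3) + exp(I*pi/3))*conj(1)]
      = (1/6)[(6) + (-2 + exp(-I*pi/3) + 3*exp(I*pi/3)) + (2 + exp(-2*I*pi/3) + 3*exp(2*I*pi/3)) + (-6) + (2 + 3*exp(-2*I*pi/3) + exp(2*I*pi/3)) + (-2 + 3*exp(-I*pi/3) + exp(I*pi/3))] = 0/6 = 0
  <chi_rho, chi_1> = (1/6)[1*(6)*conj(1) + 1*(-2 + exp(-I*pi/3) + 3*exp(I*pi/3))*conj(exp(I*pi/3)) + 1*(2 + exp(-2*I*pi/3) + 3*exp(2*I*pi/3))*conj(exp(2*I*pi/3)) + 1*(-6)*conj(-1) + 1*(2 + 3*exp(-2*I*pi/3) + exp(2*I*pi/3))*conj(exp(-2*I*pi/3)) + 1*(-2 + 3*exp(-I*pi/3) + exp(I*pi/3))*conj(exp(-I*pi/3))]
      = (1/6)[(6) + (3 + exp(-2*I*pi/3) - 2*exp(-I*pi/3)) + (3 + 2*exp(-2*I*pi/3) + exp(2*I*pi/3)) + (6) + (3 + exp(-2*I*pi/3) + 2*exp(2*I*pi/3)) + (3 - 2*exp(I*pi/3) + exp(2*I*pi/3))] = 18/6 = 3
  <chi_rho, chi_2> = (1/6)[1*(6)*conj(1) + 1*(-2 + exp(-I*pi/3) + 3*exp(I*pi/3))*conj(exp(2*I*pi/3)) + 1*(2 + exp(-2*I*pi/3) + 3*exp(2*I*pi/3))*conj(exp(-2*I*pi/3)) + 1*(-6)*conj(1) + 1*(2 + 3*exp(-2*I*pi/3) + exp(2*I*pi/3))*conj(exp(2*I*pi/3)) + 1*(-2 + 3*exp(-I*pi/3) + exp(I*pi/3))*conj(exp(-2*I*pi/3))]
      = (1/6)[(6) + (-1 + 3*exp(-I*pi/3) - 2*exp(-2*I*pi/3)) + (1 + 3*exp(-2*I*pi/3) + 2*exp(2*I*pi/3)) + (-6) + (1 + 2*exp(-2*I*pi/3) + 3*exp(2*I*pi/3)) + (-1 - 2*exp(2*I*pi/3) + 3*exp(I*pi/3))] = 0/6 = 0
  <chi_rho, chi_3> = (1/6)[1*(6)*conj(1) + 1*(-2 + exp(-I*pi/3) + 3*exp(I*pi/3))*conj(-1) + 1*(2 + exp(-2*I*pi/3) + 3*exp(2*I*pi/3))*conj(1) + 1*(-6)*conj(-1) + 1*(2 + 3*exp(-2*I*pi/3) + exp(2*I*pi/3))*conj(1) + 1*(-2 + 3*exp(-I*pi/3) + exp(I*pi/3))*conj(-1)]
      = (1/6)[(6) + (2 - 3*exp(I*pi/3) - exp(-I*pi/3)) + (2 + exp(-2*I*pi/3) + 3*exp(2*I*pi/3)) + (6) + (2 + 3*exp(-2*I*pi/3) + exp(2*I*pi/3)) + (2 - exp(I*pi/3) - 3*exp(-I*pi/3))] = 12/6 = 2
  <chi_rho, chi_4> = (1/6)[1*(6)*conj(1) + 1*(-2 + exp(-I*pi/3) + 3*exp(I*pi/3))*conj(exp(-2*I*pi/3)) + 1*(2 + exp(-2*I*pi/3) + 3*exp(2*I*pi/3))*conj(exp(2*I*pi/3)) + 1*(-6)*conj(1) + 1*(2 + 3*exp(-2*I*pi/3) + exp(2*I*pi/3))*conj(exp(-2*I*pi/3)) + 1*(-2 + 3*exp(-I*pi/3) + exp(I*pi/3))*conj(exp(2*I*pi/3))]
      = (1/6)[(6) + (-3 - 2*exp(2*I*pi/3) + exp(I*pi/3)) + (3 + 2*exp(-2*I*pi/3) + exp(2*I*pi/3)) + (-6) + (3 + exp(-2*I*pi/3) + 2*exp(2*I*pi/3)) + (-3 + exp(-I*pi/3) - 2*exp(-2*I*pi/3))] = 0/6 = 0
  <chi_rho, chi_5> = (1/6)[1*(6)*conj(1) + 1*(-2 + exp(-I*pi/3) + 3*exp(I*pi/3))*conj(exp(-I*pi/3)) + 1*(2 + exp(-2*I*pi/3) + 3*exp(2*I*pi/3))*conj(exp(-2*I*pi/3)) + 1*(-6)*conj(-1) + 1*(2 + 3*exp(-2*I*pi/3) + exp(2*I*pi/3))*conj(exp(2*I*pi/3)) + 1*(-2 + 3*exp(-I*pi/3) + exp(I*pi/3))*conj(exp(I*pi/3))]
      = (1/6)[(6) + (1 - 2*exp(I*pi/3) + 3*exp(2*I*pi/3)) + (1 + 3*exp(-2*I*pi/3) + 2*exp(2*I*pi/3)) + (6) + (1 + 2*exp(-2*I*pi/3) + 3*exp(2*I*pi/3)) + (1 + 3*exp(-2*I*pi/3) - 2*exp(-I*pi/3))] = 6/6 = 1
(Exp terms are combined using exp(i*s)*conj(exp(i*t)) = exp(i*(s-t)), and sums of them are collapsed using the identity that for every m > 1 the m distinct m-th roots of unity sum to 0, e.g. 1 + exp(2*I*pi/3) + exp(-2*I*pi/3) = 0.)
Dimension check: dim(rho) = sum (mult * dim) = 0*1 + 3*1 + 0*1 + 2*1 + 0*1 + 1*1 = 6 = chi_rho(e) = 6.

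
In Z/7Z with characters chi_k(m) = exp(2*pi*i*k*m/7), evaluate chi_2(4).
chi_2(4) = zeta_7^8 = exp(2*I*pi/7)

Solution. chi_2(4) = zeta_7^(2*4) = zeta_7^8. Since zeta_7^7 = 1, this equals zeta_7^1 = exp(2*pi*i*1/7) = exp(2*I*pi/7).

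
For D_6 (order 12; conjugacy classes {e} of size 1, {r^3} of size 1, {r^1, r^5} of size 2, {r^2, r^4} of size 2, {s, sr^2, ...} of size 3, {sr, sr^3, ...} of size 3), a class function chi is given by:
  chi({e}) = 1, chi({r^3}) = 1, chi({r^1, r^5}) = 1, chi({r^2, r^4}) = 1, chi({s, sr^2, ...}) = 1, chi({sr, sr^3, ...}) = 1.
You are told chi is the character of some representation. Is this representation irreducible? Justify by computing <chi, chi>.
Irreducible: <chi, chi> = 1.

Argument: <chi, chi> = (1/|G|) sum_C |C| * |chi(C)|^2 = (1/12)[1*|1|^2 + 1*|1|^2 + 2*|1|^2 + 2*|1|^2 + 3*|1|^2 + 3*|1|^2]
  = (1/12)[(1) + (1) + (2) + (2) + (3) + (3)] = 12/12 = 1.
A character is irreducible iff <chi, chi> = 1, so this representation is irreducible.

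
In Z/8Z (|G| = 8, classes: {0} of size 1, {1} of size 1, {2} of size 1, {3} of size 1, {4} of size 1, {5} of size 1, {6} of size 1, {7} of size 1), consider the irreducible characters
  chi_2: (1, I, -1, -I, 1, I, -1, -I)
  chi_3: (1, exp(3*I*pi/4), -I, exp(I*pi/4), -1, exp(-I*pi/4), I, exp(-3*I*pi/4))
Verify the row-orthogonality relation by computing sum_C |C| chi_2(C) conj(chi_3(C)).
Sum = 0; so <chi_2, chi_3> = 0 (distinct irreducibles are orthogonal).

Working: Compute term by term over conjugacy classes (|C| * chi_2(C) * conj(chi_3(C))):
  1*(1)*conj(1) + 1*(I)*conj(exp(3*I*pi/4)) + 1*(-1)*conj(-I) + 1*(-I)*conj(exp(I*pi/4)) + 1*(1)*conj(-1) + 1*(I)*conj(exp(-I*pi/4)) + 1*(-1)*conj(I) + 1*(-I)*conj(exp(-3*I*pi/4))
  = (1) + (exp(-I*pi/4)) + (-I) + (-exp(I*pi/4)) + (-1) + (exp(3*I*pi/4)) + (I) + (-exp(-3*I*pi/4))
  = 0.
(Exp terms are combined using exp(i*s)*conj(exp(i*t)) = exp(i*(s-t)), and sums of them are collapsed using the identity that for every m > 1 the m distinct m-th roots of unity sum to 0, e.g. 1 + exp(2*I*pi/3) + exp(-2*I*pi/3) = 0.)
Dividing by |G| = 8 gives 0/8 = 0, matching the row-orthogonality relation <chi_2, chi_3> = [chi_2 = chi_3].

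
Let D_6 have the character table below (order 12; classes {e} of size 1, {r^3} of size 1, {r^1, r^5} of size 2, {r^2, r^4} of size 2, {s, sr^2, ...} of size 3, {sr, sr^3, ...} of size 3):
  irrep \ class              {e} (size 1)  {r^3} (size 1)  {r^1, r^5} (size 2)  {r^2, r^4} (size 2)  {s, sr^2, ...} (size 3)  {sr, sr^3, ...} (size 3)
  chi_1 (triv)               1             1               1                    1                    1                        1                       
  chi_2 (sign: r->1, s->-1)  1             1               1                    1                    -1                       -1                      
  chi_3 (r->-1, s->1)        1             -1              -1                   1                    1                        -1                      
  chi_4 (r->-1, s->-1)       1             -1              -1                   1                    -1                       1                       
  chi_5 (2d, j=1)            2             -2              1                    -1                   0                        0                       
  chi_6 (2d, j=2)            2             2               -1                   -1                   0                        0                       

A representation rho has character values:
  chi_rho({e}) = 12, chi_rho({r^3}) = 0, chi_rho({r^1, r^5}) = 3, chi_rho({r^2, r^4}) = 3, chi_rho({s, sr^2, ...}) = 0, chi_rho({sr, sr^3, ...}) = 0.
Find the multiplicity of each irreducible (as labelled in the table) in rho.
Multiplicities: chi_1: 2, chi_2: 2, chi_3: 1, chi_4: 1, chi_5: 2, chi_6: 1.

Details: Use <chi_rho, chi> = (1/|G|) sum_C |C| * chi_rho(C) * conj(chi(C)) with |G| = 12 for each irreducible chi in the table:
  <chi_rho, chi_1> = (1/12)[1*(12)*conj(1) + 1*(0)*conj(1) + 2*(3)*conj(1) + 2*(3)*conj(1) + 3*(0)*conj(1) + 3*(0)*conj(1)]
      = (1/12)[(12) + (0) + (6) + (6) + (0) + (0)] = 24/12 = 2
  <chi_rho, chi_2> = (1/12)[1*(12)*conj(1) + 1*(0)*conj(1) + 2*(3)*conj(1) + 2*(3)*conj(1) + 3*(0)*conj(-1) + 3*(0)*conj(-1)]
      = (1/12)[(12) + (0) + (6) + (6) + (0) + (0)] = 24/12 = 2
  <chi_rho, chi_3> = (1/12)[1*(12)*conj(1) + 1*(0)*conj(-1) + 2*(3)*conj(-1) + 2*(3)*conj(1) + 3*(0)*conj(1) + 3*(0)*conj(-1)]
      = (1/12)[(12) + (0) + (-6) + (6) + (0) + (0)] = 12/12 = 1
  <chi_rho, chi_4> = (1/12)[1*(12)*conj(1) + 1*(0)*conj(-1) + 2*(3)*conj(-1) + 2*(3)*conj(1) + 3*(0)*conj(-1) + 3*(0)*conj(1)]
      = (1/12)[(12) + (0) + (-6) + (6) + (0) + (0)] = 12/12 = 1
  <chi_rho, chi_5> = (1/12)[1*(12)*conj(2) + 1*(0)*conj(-2) + 2*(3)*conj(1) + 2*(3)*conj(-1) + 3*(0)*conj(0) + 3*(0)*conj(0)]
      = (1/12)[(24) + (0) + (6) + (-6) + (0) + (0)] = 24/12 = 2
  <chi_rho, chi_6> = (1/12)[1*(12)*conj(2) + 1*(0)*conj(2) + 2*(3)*conj(-1) + 2*(3)*conj(-1) + 3*(0)*conj(0) + 3*(0)*conj(0)]
      = (1/12)[(24) + (0) + (-6) + (-6) + (0) + (0)] = 12/12 = 1
Dimension check: dim(rho) = sum (mult * dim) = 2*1 + 2*1 + 1*1 + 1*1 + 2*2 + 1*2 = 12 = chi_rho(e) = 12.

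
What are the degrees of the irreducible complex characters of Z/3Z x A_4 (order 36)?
Dimensions: 1, 1, 1, 1, 1, 1, 1, 1, 1, 3, 3, 3

Derivation: There are 12 irreducibles (= number of conjugacy classes). Their dimensions d_i satisfy sum d_i^2 = |G| = 36: 1 + 1 + 1 + 1 + 1 + 1 + 1 + 1 + 1 + 9 + 9 + 9 = 36. (For the product with Z/3Z: each of the 3 1-dim characters of Z/3Z tensors with each irrep of A_4, giving 3 copies of each A_4-dimension.)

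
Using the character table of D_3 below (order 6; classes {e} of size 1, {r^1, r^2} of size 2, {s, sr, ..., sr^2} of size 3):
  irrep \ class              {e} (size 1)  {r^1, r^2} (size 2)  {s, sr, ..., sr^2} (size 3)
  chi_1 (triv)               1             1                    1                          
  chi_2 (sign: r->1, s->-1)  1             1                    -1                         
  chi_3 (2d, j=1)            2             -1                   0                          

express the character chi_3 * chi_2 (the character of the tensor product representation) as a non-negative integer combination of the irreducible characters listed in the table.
chi_3 tensor chi_2 = chi_3 (all other irreducibles have multiplicity 0).

Solution. The character of a tensor product is the pointwise product (chi_3 * chi_2)(C) = chi_3(C) * chi_2(C):
  {e}: (2)*(1), {r^1, r^2}: (-1)*(1), {s, sr, ..., sr^2}: (0)*(-1)
so (chi_3 * chi_2) takes values
  {e} -> 2, {r^1, r^2} -> -1, {s, sr, ..., sr^2} -> 0.
Now take the inner product of this character with each irreducible chi from the table, <chi_3*chi_2, chi> = (1/6) sum_C |C| (chi_3*chi_2)(C) conj(chi(C)):
  <chi_3*chi_2, chi_1> = (1/6)[1*(2)*conj(1) + 2*(-1)*conj(1) + 3*(0)*conj(1)]
      = (1/6)[(2) + (-2) + (0)] = 0/6 = 0
  <chi_3*chi_2, chi_2> = (1/6)[1*(2)*conj(1) + 2*(-1)*conj(1) + 3*(0)*conj(-1)]
      = (1/6)[(2) + (-2) + (0)] = 0/6 = 0
  <chi_3*chi_2, chi_3> = (1/6)[1*(2)*conj(2) + 2*(-1)*conj(-1) + 3*(0)*conj(0)]
      = (1/6)[(4) + (2) + (0)] = 6/6 = 1
Hence the multiplicities are chi_3: 1. Dimension check: dim(chi_3)*dim(chi_2) = 2*1 = 2 and sum (mult * dim) = 1*2 = 2.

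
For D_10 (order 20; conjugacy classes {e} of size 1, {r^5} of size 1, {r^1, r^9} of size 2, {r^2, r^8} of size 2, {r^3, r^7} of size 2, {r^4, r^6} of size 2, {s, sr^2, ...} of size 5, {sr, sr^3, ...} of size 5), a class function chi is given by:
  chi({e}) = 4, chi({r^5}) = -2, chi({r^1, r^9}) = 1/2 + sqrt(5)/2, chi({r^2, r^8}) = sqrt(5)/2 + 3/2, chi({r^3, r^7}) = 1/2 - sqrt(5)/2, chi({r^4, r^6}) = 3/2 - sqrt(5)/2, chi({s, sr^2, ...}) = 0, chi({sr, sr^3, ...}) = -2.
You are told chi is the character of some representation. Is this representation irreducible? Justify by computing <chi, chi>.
Not irreducible (reducible): <chi, chi> = 3 > 1.

Reasoning: <chi, chi> = (1/|G|) sum_C |C| * |chi(C)|^2 = (1/20)[1*|4|^2 + 1*|-2|^2 + 2*|1/2 + sqrt(5)/2|^2 + 2*|sqrt(5)/2 + 3/2|^2 + 2*|1/2 - sqrt(5)/2|^2 + 2*|3/2 - sqrt(5)/2|^2 + 5*|0|^2 + 5*|-2|^2]
  = (1/20)[(16) + (4) + (sqrt(5) + 3) + (3*sqrt(5) + 7) + (3 - sqrt(5)) + (7 - 3*sqrt(5)) + (0) + (20)] = 60/20 = 3.
A character is irreducible iff <chi, chi> = 1, so this representation is reducible.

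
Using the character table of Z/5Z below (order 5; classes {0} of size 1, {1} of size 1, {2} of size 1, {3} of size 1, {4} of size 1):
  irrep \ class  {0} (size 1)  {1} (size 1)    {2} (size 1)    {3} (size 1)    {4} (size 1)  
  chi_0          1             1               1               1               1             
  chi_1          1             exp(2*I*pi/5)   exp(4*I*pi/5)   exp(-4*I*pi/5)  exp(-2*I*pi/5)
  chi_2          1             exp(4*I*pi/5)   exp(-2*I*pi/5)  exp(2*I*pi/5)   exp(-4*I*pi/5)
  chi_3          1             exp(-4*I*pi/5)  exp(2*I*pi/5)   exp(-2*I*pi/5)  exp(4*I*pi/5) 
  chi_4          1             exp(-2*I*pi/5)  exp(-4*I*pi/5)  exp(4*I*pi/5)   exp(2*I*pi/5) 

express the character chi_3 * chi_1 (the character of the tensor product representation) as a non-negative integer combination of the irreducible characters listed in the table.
chi_3 tensor chi_1 = chi_4 (all other irreducibles have multiplicity 0).

Why: The character of a tensor product is the pointwise product (chi_3 * chi_1)(C) = chi_3(C) * chi_1(C):
  {0}: (1)*(1), {1}: (exp(-4*I*pi/5))*(exp(2*I*pi/5)), {2}: (exp(2*I*pi/5))*(exp(4*I*pi/5)), {3}: (exp(-2*I*pi/5))*(exp(-4*I*pi/5)), {4}: (exp(4*I*pi/5))*(exp(-2*I*pi/5))
so (chi_3 * chi_1) takes values
  {0} -> 1, {1} -> exp(-2*I*pi/5), {2} -> exp(-4*I*pi/5), {3} -> exp(4*I*pi/5), {4} -> exp(2*I*pi/5).
Now take the inner product of this character with each irreducible chi from the table, <chi_3*chi_1, chi> = (1/5) sum_C |C| (chi_3*chi_1)(C) conj(chi(C)):
  <chi_3*chi_1, chi_0> = (1/5)[1*(1)*conj(1) + 1*(exp(-2*I*pi/5))*conj(1) + 1*(exp(-4*I*pi/5))*conj(1) + 1*(exp(4*I*pi/5))*conj(1) + 1*(exp(2*I*pi/5))*conj(1)]
      = (1/5)[(1) + (exp(-2*I*pi/5)) + (exp(-4*I*pi/5)) + (exp(4*I*pi/5)) + (exp(2*I*pi/5))] = 0/5 = 0
  <chi_3*chi_1, chi_1> = (1/5)[1*(1)*conj(1) + 1*(exp(-2*I*pi/5))*conj(exp(2*I*pi/5)) + 1*(exp(-4*I*pi/5))*conj(exp(4*I*pi/5)) + 1*(exp(4*I*pi/5))*conj(exp(-4*I*pi/5)) + 1*(exp(2*I*pi/5))*conj(exp(-2*I*pi/5))]
      = (1/5)[(1) + (exp(-4*I*pi/5)) + (exp(2*I*pi/5)) + (exp(-2*I*pi/5)) + (exp(4*I*pi/5))] = 0/5 = 0
  <chi_3*chi_1, chi_2> = (1/5)[1*(1)*conj(1) + 1*(exp(-2*I*pi/5))*conj(exp(4*I*pi/5)) + 1*(exp(-4*I*pi/5))*conj(exp(-2*I*pi/5)) + 1*(exp(4*I*pi/5))*conj(exp(2*I*pi/5)) + 1*(exp(2*I*pi/5))*conj(exp(-4*I*pi/5))]
      = (1/5)[(1) + (exp(4*I*pi/5)) + (exp(-2*I*pi/5)) + (exp(2*I*pi/5)) + (exp(-4*I*pi/5))] = 0/5 = 0
  <chi_3*chi_1, chi_3> = (1/5)[1*(1)*conj(1) + 1*(exp(-2*I*pi/5))*conj(exp(-4*I*pi/5)) + 1*(exp(-4*I*pi/5))*conj(exp(2*I*pi/5)) + 1*(exp(4*I*pi/5))*conj(exp(-2*I*pi/5)) + 1*(exp(2*I*pi/5))*conj(exp(4*I*pi/5))]
      = (1/5)[(1) + (exp(2*I*pi/5)) + (exp(4*I*pi/5)) + (exp(-4*I*pi/5)) + (exp(-2*I*pi/5))] = 0/5 = 0
  <chi_3*chi_1, chi_4> = (1/5)[1*(1)*conj(1) + 1*(exp(-2*I*pi/5))*conj(exp(-2*I*pi/5)) + 1*(exp(-4*I*pi/5))*conj(exp(-4*I*pi/5)) + 1*(exp(4*I*pi/5))*conj(exp(4*I*pi/5)) + 1*(exp(2*I*pi/5))*conj(exp(2*I*pi/5))]
      = (1/5)[(1) + (1) + (1) + (1) + (1)] = 5/5 = 1
(Exp terms are combined using exp(i*s)*conj(exp(i*t)) = exp(i*(s-t)), and sums of them are collapsed using the identity that for every m > 1 the m distinct m-th roots of unity sum to 0, e.g. 1 + exp(2*I*pi/3) + exp(-2*I*pi/3) = 0.)
Hence the multiplicities are chi_4: 1. Dimension check: dim(chi_3)*dim(chi_1) = 1*1 = 1 and sum (mult * dim) = 1*1 = 1.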